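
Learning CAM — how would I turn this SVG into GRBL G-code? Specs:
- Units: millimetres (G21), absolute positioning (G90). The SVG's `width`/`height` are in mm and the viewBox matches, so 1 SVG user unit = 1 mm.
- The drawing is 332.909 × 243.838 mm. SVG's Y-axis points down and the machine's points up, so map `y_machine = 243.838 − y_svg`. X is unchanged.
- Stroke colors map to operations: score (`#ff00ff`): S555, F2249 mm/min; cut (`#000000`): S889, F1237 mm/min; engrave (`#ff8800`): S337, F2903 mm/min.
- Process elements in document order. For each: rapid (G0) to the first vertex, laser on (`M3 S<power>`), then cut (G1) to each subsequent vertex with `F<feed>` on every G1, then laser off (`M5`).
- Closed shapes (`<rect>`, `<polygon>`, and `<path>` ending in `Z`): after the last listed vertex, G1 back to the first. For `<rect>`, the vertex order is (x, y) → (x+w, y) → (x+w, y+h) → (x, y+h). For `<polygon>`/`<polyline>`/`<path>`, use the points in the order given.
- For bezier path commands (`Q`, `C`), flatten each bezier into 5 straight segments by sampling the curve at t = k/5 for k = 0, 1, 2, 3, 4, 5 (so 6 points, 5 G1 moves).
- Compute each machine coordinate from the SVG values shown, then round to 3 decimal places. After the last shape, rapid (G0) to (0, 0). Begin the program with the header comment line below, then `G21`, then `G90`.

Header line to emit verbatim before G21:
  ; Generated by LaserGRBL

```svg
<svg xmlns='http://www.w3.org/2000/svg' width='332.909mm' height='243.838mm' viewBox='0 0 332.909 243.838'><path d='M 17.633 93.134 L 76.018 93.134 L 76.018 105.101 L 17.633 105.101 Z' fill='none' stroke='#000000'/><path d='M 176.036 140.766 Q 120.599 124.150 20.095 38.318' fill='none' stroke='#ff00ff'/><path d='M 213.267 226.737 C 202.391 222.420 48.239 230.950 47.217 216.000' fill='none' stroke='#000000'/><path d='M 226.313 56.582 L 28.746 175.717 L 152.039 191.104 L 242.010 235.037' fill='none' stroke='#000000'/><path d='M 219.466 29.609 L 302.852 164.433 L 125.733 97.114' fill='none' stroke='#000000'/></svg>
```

; Generated by LaserGRBL
G21
G90
G0 X17.633 Y150.704
M3 S889
G1 X76.018 Y150.704 F1237
G1 X76.018 Y138.737 F1237
G1 X17.633 Y138.737 F1237
G1 X17.633 Y150.704 F1237
M5
G0 X176.036 Y103.072
M3 S555
G1 X152.059 Y112.487 F2249
G1 X124.476 Y127.439 F2249
G1 X93.287 Y147.929 F2249
G1 X58.494 Y173.956 F2249
G1 X20.095 Y205.520 F2249
M5
G0 X213.267 Y17.101
M3 S889
G1 X191.920 Y18.440 F1237
G1 X150.413 Y18.440 F1237
G1 X102.976 Y18.843 F1237
G1 X63.835 Y21.395 F1237
G1 X47.217 Y27.838 F1237
M5
G0 X226.313 Y187.256
M3 S889
G1 X28.746 Y68.121 F1237
G1 X152.039 Y52.734 F1237
G1 X242.010 Y8.801 F1237
M5
G0 X219.466 Y214.229
M3 S889
G1 X302.852 Y79.405 F1237
G1 X125.733 Y146.724 F1237
M5
G0 X0.000 Y0.000

viewBox `0 0 332.909 243.838` with mm width/height → 1 unit = 1 mm. Flip: y_m = 243.838 − y_svg.

**Shape 1** — `<path>` rectangle, stroke `#000000` → cut (S889, F1237). Machine vertices: (17.633,150.704) → (76.018,150.704) → (76.018,138.737) → (17.633,138.737) → (17.633,150.704). Closed: final G1 returns to the first vertex.

**Shape 2** — `<path>` quadratic bezier, stroke `#ff00ff` → score (S555, F2249). Control points (SVG): P0=(176.036,140.766), P1=(120.599,124.150), P2=(20.095,38.318); sampled at t=k/5. Machine vertices: (176.036,103.072) → (152.059,112.487) → (124.476,127.439) → (93.287,147.929) → (58.494,173.956) → (20.095,205.520). Open path.

**Shape 3** — `<path>` cubic bezier, stroke `#000000` → cut (S889, F1237). Control points (SVG): P0=(213.267,226.737), P1=(202.391,222.420), P2=(48.239,230.950), P3=(47.217,216.000); sampled at t=k/5. Machine vertices: (213.267,17.101) → (191.920,18.440) → (150.413,18.440) → (102.976,18.843) → (63.835,21.395) → (47.217,27.838). Open path.

**Shape 4** — `<path>` open polyline, stroke `#000000` → cut (S889, F1237). Machine vertices: (226.313,187.256) → (28.746,68.121) → (152.039,52.734) → (242.010,8.801). Open path.

**Shape 5** — `<path>` open polyline, stroke `#000000` → cut (S889, F1237). Machine vertices: (219.466,214.229) → (302.852,79.405) → (125.733,146.724). Open path.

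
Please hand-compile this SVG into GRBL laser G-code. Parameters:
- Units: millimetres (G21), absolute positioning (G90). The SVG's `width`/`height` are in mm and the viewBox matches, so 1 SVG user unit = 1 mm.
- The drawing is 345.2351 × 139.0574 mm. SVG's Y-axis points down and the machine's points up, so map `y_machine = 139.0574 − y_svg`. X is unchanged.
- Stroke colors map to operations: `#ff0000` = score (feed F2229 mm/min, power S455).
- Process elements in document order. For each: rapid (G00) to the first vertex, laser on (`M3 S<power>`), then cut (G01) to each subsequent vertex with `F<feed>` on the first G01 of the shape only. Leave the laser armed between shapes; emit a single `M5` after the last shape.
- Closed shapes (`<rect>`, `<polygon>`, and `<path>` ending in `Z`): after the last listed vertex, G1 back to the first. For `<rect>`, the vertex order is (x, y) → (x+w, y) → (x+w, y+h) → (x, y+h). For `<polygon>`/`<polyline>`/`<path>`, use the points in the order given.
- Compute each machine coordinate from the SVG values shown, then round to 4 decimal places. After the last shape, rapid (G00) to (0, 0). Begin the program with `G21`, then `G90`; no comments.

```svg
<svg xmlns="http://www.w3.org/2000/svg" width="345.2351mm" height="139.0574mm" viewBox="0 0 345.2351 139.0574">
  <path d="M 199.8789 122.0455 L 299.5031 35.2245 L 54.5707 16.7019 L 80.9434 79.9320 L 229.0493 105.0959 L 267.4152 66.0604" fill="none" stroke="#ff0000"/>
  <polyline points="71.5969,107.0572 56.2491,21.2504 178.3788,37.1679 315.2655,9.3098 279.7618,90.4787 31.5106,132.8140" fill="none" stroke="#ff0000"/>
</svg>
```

Since the viewBox matches the mm dimensions, user units are millimetres directly. The only transform is the Y-flip y_m = 139.0574 − y_svg.

Shape 1 is a open polyline drawn with `<path>`. Its stroke #ff0000 means score at S455, F2229. After flipping Y the toolpath is (199.8789,17.0119) → (299.5031,103.8329) → (54.5707,122.3555) → (80.9434,59.1254) → (229.0493,33.9615) → (267.4152,72.9970).

Shape 2 is a open polyline drawn with `<polyline>`. Its stroke #ff0000 means score at S455, F2229. After flipping Y the toolpath is (71.5969,32.0002) → (56.2491,117.8070) → (178.3788,101.8895) → (315.2655,129.7476) → (279.7618,48.5787) → (31.5106,6.2434).

G21
G90
G00 X199.8789 Y17.0119
M3 S455
G01 X299.5031 Y103.8329 F2229
G01 X54.5707 Y122.3555
G01 X80.9434 Y59.1254
G01 X229.0493 Y33.9615
G01 X267.4152 Y72.9970
G00 X71.5969 Y32.0002
M3 S455
G01 X56.2491 Y117.8070 F2229
G01 X178.3788 Y101.8895
G01 X315.2655 Y129.7476
G01 X279.7618 Y48.5787
G01 X31.5106 Y6.2434
M5
G00 X0.0000 Y0.0000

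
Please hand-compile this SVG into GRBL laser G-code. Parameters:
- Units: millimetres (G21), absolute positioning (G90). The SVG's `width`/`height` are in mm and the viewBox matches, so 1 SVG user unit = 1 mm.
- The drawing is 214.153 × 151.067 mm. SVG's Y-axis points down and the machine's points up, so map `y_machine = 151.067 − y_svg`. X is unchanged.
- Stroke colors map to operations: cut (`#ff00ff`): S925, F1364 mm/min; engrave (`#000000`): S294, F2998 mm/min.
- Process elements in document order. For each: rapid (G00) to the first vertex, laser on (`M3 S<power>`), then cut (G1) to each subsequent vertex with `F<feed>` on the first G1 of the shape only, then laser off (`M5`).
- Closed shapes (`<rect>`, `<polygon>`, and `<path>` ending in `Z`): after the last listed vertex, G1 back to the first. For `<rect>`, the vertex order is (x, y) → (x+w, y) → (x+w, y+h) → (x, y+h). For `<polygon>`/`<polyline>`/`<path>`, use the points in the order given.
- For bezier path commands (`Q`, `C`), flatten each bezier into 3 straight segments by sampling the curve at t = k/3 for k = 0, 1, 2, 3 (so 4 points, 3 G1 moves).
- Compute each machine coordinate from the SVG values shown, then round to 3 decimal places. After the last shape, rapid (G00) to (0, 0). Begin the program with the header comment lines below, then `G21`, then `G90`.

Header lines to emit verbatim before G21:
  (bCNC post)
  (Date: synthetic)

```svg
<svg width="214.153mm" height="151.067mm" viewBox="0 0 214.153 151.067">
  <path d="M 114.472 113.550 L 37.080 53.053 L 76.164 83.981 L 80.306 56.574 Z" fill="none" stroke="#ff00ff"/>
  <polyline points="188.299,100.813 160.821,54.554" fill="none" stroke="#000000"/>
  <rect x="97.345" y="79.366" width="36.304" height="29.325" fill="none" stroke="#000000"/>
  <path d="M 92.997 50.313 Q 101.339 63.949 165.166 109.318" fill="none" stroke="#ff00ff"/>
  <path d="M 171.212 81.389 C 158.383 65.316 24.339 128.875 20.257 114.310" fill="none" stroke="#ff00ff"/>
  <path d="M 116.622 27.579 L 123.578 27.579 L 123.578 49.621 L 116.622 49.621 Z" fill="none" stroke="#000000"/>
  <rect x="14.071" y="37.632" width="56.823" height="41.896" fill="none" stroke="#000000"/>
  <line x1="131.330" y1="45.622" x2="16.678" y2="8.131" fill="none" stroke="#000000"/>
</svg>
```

(bCNC post)
(Date: synthetic)
G21
G90
G00 X114.472 Y37.517
M3 S925
G1 X37.080 Y98.014 F1364
G1 X76.164 Y67.086
G1 X80.306 Y94.493
G1 X114.472 Y37.517
M5
G00 X188.299 Y50.254
M3 S294
G1 X160.821 Y96.513 F2998
M5
G00 X97.345 Y71.701
M3 S294
G1 X133.649 Y71.701 F2998
G1 X133.649 Y42.376
G1 X97.345 Y42.376
G1 X97.345 Y71.701
M5
G00 X92.997 Y100.754
M3 S925
G1 X104.723 Y88.137 F1364
G1 X128.780 Y68.469
G1 X165.166 Y41.749
M5
G00 X171.212 Y69.678
M3 S925
G1 X127.281 Y65.050 F1364
G1 X58.357 Y42.391
G1 X20.257 Y36.757
M5
G00 X116.622 Y123.488
M3 S294
G1 X123.578 Y123.488 F2998
G1 X123.578 Y101.446
G1 X116.622 Y101.446
G1 X116.622 Y123.488
M5
G00 X14.071 Y113.435
M3 S294
G1 X70.894 Y113.435 F2998
G1 X70.894 Y71.539
G1 X14.071 Y71.539
G1 X14.071 Y113.435
M5
G00 X131.330 Y105.445
M3 S294
G1 X16.678 Y142.936 F2998
M5
G00 X0.000 Y0.000

viewBox `0 0 214.153 151.067` with mm width/height → 1 unit = 1 mm. Flip: y_m = 151.067 − y_svg.

**Shape 1** — `<path>` closed polygon, stroke `#ff00ff` → cut (S925, F1364). Machine vertices: (114.472,37.517) → (37.080,98.014) → (76.164,67.086) → (80.306,94.493) → (114.472,37.517). Closed: final G1 returns to the first vertex.

**Shape 2** — `<polyline>` line segment, stroke `#000000` → engrave (S294, F2998). Machine vertices: (188.299,50.254) → (160.821,96.513). Open path.

**Shape 3** — `<rect>` rectangle, stroke `#000000` → engrave (S294, F2998). Machine vertices: (97.345,71.701) → (133.649,71.701) → (133.649,42.376) → (97.345,42.376) → (97.345,71.701). Closed: final G1 returns to the first vertex.

**Shape 4** — `<path>` quadratic bezier, stroke `#ff00ff` → cut (S925, F1364). Control points (SVG): P0=(92.997,50.313), P1=(101.339,63.949), P2=(165.166,109.318); sampled at t=k/3. Machine vertices: (92.997,100.754) → (104.723,88.137) → (128.780,68.469) → (165.166,41.749). Open path.

**Shape 5** — `<path>` cubic bezier, stroke `#ff00ff` → cut (S925, F1364). Control points (SVG): P0=(171.212,81.389), P1=(158.383,65.316), P2=(24.339,128.875), P3=(20.257,114.310); sampled at t=k/3. Machine vertices: (171.212,69.678) → (127.281,65.050) → (58.357,42.391) → (20.257,36.757). Open path.

**Shape 6** — `<path>` rectangle, stroke `#000000` → engrave (S294, F2998). Machine vertices: (116.622,123.488) → (123.578,123.488) → (123.578,101.446) → (116.622,101.446) → (116.622,123.488). Closed: final G1 returns to the first vertex.

**Shape 7** — `<rect>` rectangle, stroke `#000000` → engrave (S294, F2998). Machine vertices: (14.071,113.435) → (70.894,113.435) → (70.894,71.539) → (14.071,71.539) → (14.071,113.435). Closed: final G1 returns to the first vertex.

**Shape 8** — `<line>` line segment, stroke `#000000` → engrave (S294, F2998). Machine vertices: (131.330,105.445) → (16.678,142.936). Open path.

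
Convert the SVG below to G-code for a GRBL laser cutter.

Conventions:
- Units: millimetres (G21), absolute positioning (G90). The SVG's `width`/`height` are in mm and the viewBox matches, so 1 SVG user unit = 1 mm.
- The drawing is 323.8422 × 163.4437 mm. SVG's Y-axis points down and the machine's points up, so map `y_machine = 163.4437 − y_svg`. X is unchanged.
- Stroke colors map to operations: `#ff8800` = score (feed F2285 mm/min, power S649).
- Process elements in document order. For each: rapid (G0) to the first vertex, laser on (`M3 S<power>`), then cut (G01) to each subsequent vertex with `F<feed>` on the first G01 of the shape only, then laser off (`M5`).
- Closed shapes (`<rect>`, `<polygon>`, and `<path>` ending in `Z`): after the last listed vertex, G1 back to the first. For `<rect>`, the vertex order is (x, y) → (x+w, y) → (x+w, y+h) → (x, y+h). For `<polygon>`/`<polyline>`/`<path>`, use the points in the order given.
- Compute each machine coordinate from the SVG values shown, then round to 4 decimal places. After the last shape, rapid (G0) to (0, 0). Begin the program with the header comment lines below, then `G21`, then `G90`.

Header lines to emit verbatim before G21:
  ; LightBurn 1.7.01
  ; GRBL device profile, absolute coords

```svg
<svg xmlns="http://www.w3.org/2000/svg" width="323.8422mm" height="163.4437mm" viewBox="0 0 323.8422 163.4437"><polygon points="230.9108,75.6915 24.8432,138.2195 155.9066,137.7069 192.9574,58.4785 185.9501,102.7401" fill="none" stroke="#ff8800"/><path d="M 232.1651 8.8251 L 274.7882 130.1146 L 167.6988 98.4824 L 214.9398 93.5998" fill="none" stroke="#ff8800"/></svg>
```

1 u = 1 mm; y_m = 163.4437 − y.

[1] `<polygon>` closed polygon, #ff8800→score S649 F2285: (230.9108,87.7522) → (24.8432,25.2242) → (155.9066,25.7368) → (192.9574,104.9652) → (185.9501,60.7036) → (230.9108,87.7522) (closed)

[2] `<path>` open polyline, #ff8800→score S649 F2285: (232.1651,154.6186) → (274.7882,33.3291) → (167.6988,64.9613) → (214.9398,69.8439)

; LightBurn 1.7.01
; GRBL device profile, absolute coords
G21
G90
G0 X230.9108 Y87.7522
M3 S649
G01 X24.8432 Y25.2242 F2285
G01 X155.9066 Y25.7368
G01 X192.9574 Y104.9652
G01 X185.9501 Y60.7036
G01 X230.9108 Y87.7522
M5
G0 X232.1651 Y154.6186
M3 S649
G01 X274.7882 Y33.3291 F2285
G01 X167.6988 Y64.9613
G01 X214.9398 Y69.8439
M5
G0 X0.0000 Y0.0000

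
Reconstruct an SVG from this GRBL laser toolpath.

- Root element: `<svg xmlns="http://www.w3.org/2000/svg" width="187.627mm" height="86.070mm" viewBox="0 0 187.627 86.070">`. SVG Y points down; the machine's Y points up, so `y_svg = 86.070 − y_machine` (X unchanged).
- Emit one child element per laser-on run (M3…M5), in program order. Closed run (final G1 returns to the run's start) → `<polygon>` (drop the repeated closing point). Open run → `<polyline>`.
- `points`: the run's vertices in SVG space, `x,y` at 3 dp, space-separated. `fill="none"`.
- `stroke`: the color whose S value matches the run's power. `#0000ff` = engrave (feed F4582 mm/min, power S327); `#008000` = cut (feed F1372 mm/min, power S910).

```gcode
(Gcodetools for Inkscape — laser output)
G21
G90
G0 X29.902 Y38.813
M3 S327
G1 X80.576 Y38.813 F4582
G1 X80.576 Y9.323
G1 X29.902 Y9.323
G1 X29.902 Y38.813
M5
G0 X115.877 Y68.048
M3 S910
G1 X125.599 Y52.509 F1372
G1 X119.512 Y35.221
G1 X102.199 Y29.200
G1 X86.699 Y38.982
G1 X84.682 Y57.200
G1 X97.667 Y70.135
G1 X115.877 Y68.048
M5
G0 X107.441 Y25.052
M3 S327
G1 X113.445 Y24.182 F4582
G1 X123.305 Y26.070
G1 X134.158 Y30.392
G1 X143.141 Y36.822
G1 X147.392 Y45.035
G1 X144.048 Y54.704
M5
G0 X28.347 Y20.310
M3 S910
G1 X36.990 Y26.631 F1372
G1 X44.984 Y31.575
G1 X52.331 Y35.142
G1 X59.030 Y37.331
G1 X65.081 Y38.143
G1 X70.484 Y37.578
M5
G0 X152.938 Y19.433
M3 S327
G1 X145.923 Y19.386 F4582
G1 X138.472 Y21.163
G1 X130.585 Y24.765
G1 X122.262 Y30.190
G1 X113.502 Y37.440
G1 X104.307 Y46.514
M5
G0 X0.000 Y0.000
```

<svg xmlns="http://www.w3.org/2000/svg" width="187.627mm" height="86.070mm" viewBox="0 0 187.627 86.070">
  <polygon points="29.902,47.257 80.576,47.257 80.576,76.747 29.902,76.747" fill="none" stroke="#0000ff"/>
  <polygon points="115.877,18.022 125.599,33.561 119.512,50.849 102.199,56.870 86.699,47.088 84.682,28.870 97.667,15.935" fill="none" stroke="#008000"/>
  <polyline points="107.441,61.018 113.445,61.888 123.305,60.000 134.158,55.678 143.141,49.248 147.392,41.035 144.048,31.366" fill="none" stroke="#0000ff"/>
  <polyline points="28.347,65.760 36.990,59.439 44.984,54.495 52.331,50.928 59.030,48.739 65.081,47.927 70.484,48.492" fill="none" stroke="#008000"/>
  <polyline points="152.938,66.637 145.923,66.684 138.472,64.907 130.585,61.305 122.262,55.880 113.502,48.630 104.307,39.556" fill="none" stroke="#0000ff"/>
</svg>

Each laser-on run becomes one SVG element. Flip Y back into SVG space with y_svg = 86.070 − y_machine.

Run 1: power S327 maps to stroke `#0000ff` (engrave). The run returns to its start, so emit a `<polygon>` with points (Y-flipped): 29.902,47.257 80.576,47.257 80.576,76.747 29.902,76.747.

Run 2: power S910 maps to stroke `#008000` (cut). The run returns to its start, so emit a `<polygon>` with points (Y-flipped): 115.877,18.022 125.599,33.561 119.512,50.849 102.199,56.870 86.699,47.088 84.682,28.870 97.667,15.935.

Run 3: the run's S327 means `#0000ff` (engrave). The run is open, so emit a `<polyline>` with points (Y-flipped): 107.441,61.018 113.445,61.888 123.305,60.000 134.158,55.678 143.141,49.248 147.392,41.035 144.048,31.366.

Run 4: power S910 maps to stroke `#008000` (cut). The run is open, so emit a `<polyline>` with points (Y-flipped): 28.347,65.760 36.990,59.439 44.984,54.495 52.331,50.928 59.030,48.739 65.081,47.927 70.484,48.492.

Run 5: power S327 maps to stroke `#0000ff` (engrave). The run is open, so emit a `<polyline>` with points (Y-flipped): 152.938,66.637 145.923,66.684 138.472,64.907 130.585,61.305 122.262,55.880 113.502,48.630 104.307,39.556.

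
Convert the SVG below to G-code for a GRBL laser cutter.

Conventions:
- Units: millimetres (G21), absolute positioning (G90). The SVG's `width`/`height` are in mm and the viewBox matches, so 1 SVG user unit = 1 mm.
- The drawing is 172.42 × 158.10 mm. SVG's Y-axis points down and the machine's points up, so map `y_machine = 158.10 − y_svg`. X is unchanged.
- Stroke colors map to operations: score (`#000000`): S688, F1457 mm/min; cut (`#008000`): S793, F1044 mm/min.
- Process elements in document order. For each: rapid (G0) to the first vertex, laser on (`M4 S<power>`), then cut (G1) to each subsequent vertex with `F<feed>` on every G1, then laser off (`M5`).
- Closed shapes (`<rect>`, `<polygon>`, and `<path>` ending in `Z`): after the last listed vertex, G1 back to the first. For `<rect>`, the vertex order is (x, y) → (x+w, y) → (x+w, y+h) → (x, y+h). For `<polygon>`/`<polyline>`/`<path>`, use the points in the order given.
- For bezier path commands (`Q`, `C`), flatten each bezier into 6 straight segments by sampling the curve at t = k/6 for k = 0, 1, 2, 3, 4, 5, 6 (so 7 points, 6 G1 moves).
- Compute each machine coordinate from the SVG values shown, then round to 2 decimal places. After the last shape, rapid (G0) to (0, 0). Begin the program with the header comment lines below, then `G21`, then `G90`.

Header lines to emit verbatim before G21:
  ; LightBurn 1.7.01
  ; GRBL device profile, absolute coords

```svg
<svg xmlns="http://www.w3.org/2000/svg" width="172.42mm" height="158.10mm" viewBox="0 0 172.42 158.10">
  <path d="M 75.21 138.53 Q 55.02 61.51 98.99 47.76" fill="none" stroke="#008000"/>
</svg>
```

1 u = 1 mm; y_m = 158.10 − y.

[1] `<path>` quadratic bezier, #008000→cut S793 F1044: (75.21,19.57) → (70.26,43.49) → (68.88,63.89) → (71.06,80.77) → (76.81,94.14) → (86.12,104.00) → (98.99,110.34)

; LightBurn 1.7.01
; GRBL device profile, absolute coords
G21
G90
G0 X75.21 Y19.57
M4 S793
G1 X70.26 Y43.49 F1044
G1 X68.88 Y63.89 F1044
G1 X71.06 Y80.77 F1044
G1 X76.81 Y94.14 F1044
G1 X86.12 Y104.00 F1044
G1 X98.99 Y110.34 F1044
M5
G0 X0.00 Y0.00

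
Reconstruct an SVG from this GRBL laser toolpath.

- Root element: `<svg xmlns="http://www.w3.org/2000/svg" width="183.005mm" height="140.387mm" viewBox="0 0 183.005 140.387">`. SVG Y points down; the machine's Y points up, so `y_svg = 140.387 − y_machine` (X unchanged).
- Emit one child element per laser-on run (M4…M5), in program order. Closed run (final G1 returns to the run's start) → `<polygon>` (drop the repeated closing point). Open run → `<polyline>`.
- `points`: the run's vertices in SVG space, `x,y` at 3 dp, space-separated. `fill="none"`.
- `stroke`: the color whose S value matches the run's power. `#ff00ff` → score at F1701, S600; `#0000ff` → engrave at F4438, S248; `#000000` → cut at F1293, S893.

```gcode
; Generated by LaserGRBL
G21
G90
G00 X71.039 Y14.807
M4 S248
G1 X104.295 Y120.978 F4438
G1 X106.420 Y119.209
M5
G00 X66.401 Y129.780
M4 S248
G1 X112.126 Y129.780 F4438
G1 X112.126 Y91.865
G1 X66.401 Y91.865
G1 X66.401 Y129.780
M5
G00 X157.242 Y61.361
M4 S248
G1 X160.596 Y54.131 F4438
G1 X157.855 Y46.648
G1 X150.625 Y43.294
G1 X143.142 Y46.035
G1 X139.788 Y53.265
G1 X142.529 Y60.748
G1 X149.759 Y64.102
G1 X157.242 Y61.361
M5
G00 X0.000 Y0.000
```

Each laser-on run becomes one SVG element. Flip Y back into SVG space with y_svg = 140.387 − y_machine. Every run uses S248, so all elements get stroke `#0000ff` (engrave).

Run 1: The run is open, so emit a `<polyline>` with points (Y-flipped): 71.039,125.580 104.295,19.409 106.420,21.178.

Run 2: The run returns to its start, so emit a `<polygon>` with points (Y-flipped): 66.401,10.607 112.126,10.607 112.126,48.522 66.401,48.522.

Run 3: The run returns to its start, so emit a `<polygon>` with points (Y-flipped): 157.242,79.026 160.596,86.256 157.855,93.739 150.625,97.093 143.142,94.352 139.788,87.122 142.529,79.639 149.759,76.285.

<svg xmlns="http://www.w3.org/2000/svg" width="183.005mm" height="140.387mm" viewBox="0 0 183.005 140.387">
  <polyline points="71.039,125.580 104.295,19.409 106.420,21.178" fill="none" stroke="#0000ff"/>
  <polygon points="66.401,10.607 112.126,10.607 112.126,48.522 66.401,48.522" fill="none" stroke="#0000ff"/>
  <polygon points="157.242,79.026 160.596,86.256 157.855,93.739 150.625,97.093 143.142,94.352 139.788,87.122 142.529,79.639 149.759,76.285" fill="none" stroke="#0000ff"/>
</svg>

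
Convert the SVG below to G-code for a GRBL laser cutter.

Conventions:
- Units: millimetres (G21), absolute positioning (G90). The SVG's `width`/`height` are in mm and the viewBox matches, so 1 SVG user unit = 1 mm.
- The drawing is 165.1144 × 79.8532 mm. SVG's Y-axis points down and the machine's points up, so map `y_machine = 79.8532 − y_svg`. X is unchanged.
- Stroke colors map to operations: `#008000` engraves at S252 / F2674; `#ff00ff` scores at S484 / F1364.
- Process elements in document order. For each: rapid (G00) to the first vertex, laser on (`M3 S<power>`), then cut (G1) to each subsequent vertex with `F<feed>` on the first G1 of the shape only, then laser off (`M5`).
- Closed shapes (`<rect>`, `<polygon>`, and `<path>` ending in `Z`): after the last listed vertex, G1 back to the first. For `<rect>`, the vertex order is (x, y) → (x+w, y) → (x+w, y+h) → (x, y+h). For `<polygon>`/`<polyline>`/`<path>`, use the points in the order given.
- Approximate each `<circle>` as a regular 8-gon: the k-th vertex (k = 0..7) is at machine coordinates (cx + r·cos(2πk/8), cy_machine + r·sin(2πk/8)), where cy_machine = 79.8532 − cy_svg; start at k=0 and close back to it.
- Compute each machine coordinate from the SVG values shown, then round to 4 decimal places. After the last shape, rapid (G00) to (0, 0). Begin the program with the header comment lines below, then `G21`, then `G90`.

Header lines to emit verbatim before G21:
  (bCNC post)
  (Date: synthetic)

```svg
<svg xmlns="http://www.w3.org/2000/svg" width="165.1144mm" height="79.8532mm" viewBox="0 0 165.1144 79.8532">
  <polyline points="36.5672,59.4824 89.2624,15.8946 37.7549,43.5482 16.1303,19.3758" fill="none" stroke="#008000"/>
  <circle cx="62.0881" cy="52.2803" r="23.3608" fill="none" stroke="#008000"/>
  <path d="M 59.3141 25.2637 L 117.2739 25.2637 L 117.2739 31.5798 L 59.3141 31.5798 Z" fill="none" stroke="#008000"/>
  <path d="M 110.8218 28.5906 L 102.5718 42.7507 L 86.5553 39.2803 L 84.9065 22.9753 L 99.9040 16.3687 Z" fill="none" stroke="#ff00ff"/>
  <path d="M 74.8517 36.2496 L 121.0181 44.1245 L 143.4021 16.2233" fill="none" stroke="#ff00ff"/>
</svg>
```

1 u = 1 mm; y_m = 79.8532 − y.

[1] `<polyline>` open polyline, #008000→engrave S252 F2674: (36.5672,20.3708) → (89.2624,63.9586) → (37.7549,36.3050) → (16.1303,60.4774)

[2] `<circle>` circle, #008000→engrave S252 F2674: (85.4489,27.5729) → (78.6067,44.0915) → (62.0881,50.9337) → (45.5695,44.0915) → (38.7273,27.5729) → (45.5695,11.0543) → (62.0881,4.2121) → (78.6067,11.0543) → (85.4489,27.5729) (closed)

[3] `<path>` rectangle, #008000→engrave S252 F2674: (59.3141,54.5895) → (117.2739,54.5895) → (117.2739,48.2734) → (59.3141,48.2734) → (59.3141,54.5895) (closed)

[4] `<path>` regular polygon, #ff00ff→score S484 F1364: (110.8218,51.2626) → (102.5718,37.1025) → (86.5553,40.5729) → (84.9065,56.8779) → (99.9040,63.4845) → (110.8218,51.2626) (closed)

[5] `<path>` open polyline, #ff00ff→score S484 F1364: (74.8517,43.6036) → (121.0181,35.7287) → (143.4021,63.6299)

(bCNC post)
(Date: synthetic)
G21
G90
G00 X36.5672 Y20.3708
M3 S252
G1 X89.2624 Y63.9586 F2674
G1 X37.7549 Y36.3050
G1 X16.1303 Y60.4774
M5
G00 X85.4489 Y27.5729
M3 S252
G1 X78.6067 Y44.0915 F2674
G1 X62.0881 Y50.9337
G1 X45.5695 Y44.0915
G1 X38.7273 Y27.5729
G1 X45.5695 Y11.0543
G1 X62.0881 Y4.2121
G1 X78.6067 Y11.0543
G1 X85.4489 Y27.5729
M5
G00 X59.3141 Y54.5895
M3 S252
G1 X117.2739 Y54.5895 F2674
G1 X117.2739 Y48.2734
G1 X59.3141 Y48.2734
G1 X59.3141 Y54.5895
M5
G00 X110.8218 Y51.2626
M3 S484
G1 X102.5718 Y37.1025 F1364
G1 X86.5553 Y40.5729
G1 X84.9065 Y56.8779
G1 X99.9040 Y63.4845
G1 X110.8218 Y51.2626
M5
G00 X74.8517 Y43.6036
M3 S484
G1 X121.0181 Y35.7287 F1364
G1 X143.4021 Y63.6299
M5
G00 X0.0000 Y0.0000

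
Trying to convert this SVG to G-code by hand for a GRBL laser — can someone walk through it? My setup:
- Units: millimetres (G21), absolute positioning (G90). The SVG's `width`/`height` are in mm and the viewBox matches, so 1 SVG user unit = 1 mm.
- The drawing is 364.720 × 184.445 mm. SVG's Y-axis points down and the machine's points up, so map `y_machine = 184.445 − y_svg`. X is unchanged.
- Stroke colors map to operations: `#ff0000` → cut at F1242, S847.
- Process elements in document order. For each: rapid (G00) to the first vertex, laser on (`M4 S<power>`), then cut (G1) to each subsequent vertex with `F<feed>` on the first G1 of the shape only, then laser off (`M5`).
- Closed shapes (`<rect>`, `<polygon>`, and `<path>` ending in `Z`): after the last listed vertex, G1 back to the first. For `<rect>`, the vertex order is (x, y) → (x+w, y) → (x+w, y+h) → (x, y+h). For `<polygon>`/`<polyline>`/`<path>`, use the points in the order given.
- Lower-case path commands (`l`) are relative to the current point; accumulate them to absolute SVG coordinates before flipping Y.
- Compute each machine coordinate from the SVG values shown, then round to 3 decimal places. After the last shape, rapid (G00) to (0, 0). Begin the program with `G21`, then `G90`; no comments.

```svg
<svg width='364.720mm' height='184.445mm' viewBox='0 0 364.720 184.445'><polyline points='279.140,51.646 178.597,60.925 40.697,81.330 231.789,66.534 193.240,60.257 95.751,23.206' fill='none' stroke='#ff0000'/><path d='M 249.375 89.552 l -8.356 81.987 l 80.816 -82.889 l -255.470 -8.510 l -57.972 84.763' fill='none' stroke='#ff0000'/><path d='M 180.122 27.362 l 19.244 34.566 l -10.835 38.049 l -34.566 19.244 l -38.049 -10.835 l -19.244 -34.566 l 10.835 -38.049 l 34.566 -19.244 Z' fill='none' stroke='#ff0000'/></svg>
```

viewBox `0 0 364.720 184.445` with mm width/height → 1 unit = 1 mm. Flip: y_m = 184.445 − y_svg.

**Shape 1** — `<polyline>` open polyline, stroke `#ff0000` → cut (S847, F1242). Machine vertices: (279.140,132.799) → (178.597,123.520) → (40.697,103.115) → (231.789,117.911) → (193.240,124.188) → (95.751,161.239). Open path.

**Shape 2** — `<path>` open polyline, stroke `#ff0000` → cut (S847, F1242). Machine vertices: (249.375,94.893) → (241.019,12.906) → (321.835,95.795) → (66.365,104.305) → (8.393,19.542). Open path.

**Shape 3** — `<path>` regular polygon, stroke `#ff0000` → cut (S847, F1242). Machine vertices: (180.122,157.083) → (199.366,122.517) → (188.531,84.468) → (153.965,65.224) → (115.916,76.059) → (96.672,110.625) → (107.507,148.674) → (142.073,167.918) → (180.122,157.083). Closed: final G1 returns to the first vertex.

G21
G90
G00 X279.140 Y132.799
M4 S847
G1 X178.597 Y123.520 F1242
G1 X40.697 Y103.115
G1 X231.789 Y117.911
G1 X193.240 Y124.188
G1 X95.751 Y161.239
M5
G00 X249.375 Y94.893
M4 S847
G1 X241.019 Y12.906 F1242
G1 X321.835 Y95.795
G1 X66.365 Y104.305
G1 X8.393 Y19.542
M5
G00 X180.122 Y157.083
M4 S847
G1 X199.366 Y122.517 F1242
G1 X188.531 Y84.468
G1 X153.965 Y65.224
G1 X115.916 Y76.059
G1 X96.672 Y110.625
G1 X107.507 Y148.674
G1 X142.073 Y167.918
G1 X180.122 Y157.083
M5
G00 X0.000 Y0.000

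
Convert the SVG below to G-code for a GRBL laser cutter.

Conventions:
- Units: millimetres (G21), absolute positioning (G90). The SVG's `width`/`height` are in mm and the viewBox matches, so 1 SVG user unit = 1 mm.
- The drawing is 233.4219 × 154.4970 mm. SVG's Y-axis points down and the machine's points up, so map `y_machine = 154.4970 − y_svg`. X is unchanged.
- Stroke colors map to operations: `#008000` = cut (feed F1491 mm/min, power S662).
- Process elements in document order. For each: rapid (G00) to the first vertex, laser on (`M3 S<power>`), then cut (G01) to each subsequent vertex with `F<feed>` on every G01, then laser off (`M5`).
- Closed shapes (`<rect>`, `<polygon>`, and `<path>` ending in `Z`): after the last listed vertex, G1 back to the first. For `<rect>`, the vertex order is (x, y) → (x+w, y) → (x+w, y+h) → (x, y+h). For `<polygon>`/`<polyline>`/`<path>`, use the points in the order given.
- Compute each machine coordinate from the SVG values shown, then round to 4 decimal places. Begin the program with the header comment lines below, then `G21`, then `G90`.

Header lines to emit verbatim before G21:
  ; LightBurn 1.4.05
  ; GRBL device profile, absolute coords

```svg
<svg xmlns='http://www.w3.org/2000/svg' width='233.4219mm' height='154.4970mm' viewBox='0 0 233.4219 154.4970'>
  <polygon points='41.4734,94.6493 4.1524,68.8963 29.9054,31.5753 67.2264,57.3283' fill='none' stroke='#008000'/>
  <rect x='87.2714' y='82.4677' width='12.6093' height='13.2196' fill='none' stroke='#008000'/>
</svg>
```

1 u = 1 mm; y_m = 154.4970 − y.

[1] `<polygon>` regular polygon, #008000→cut S662 F1491: (41.4734,59.8477) → (4.1524,85.6007) → (29.9054,122.9217) → (67.2264,97.1687) → (41.4734,59.8477) (closed)

[2] `<rect>` rectangle, #008000→cut S662 F1491: (87.2714,72.0293) → (99.8807,72.0293) → (99.8807,58.8097) → (87.2714,58.8097) → (87.2714,72.0293) (closed)

; LightBurn 1.4.05
; GRBL device profile, absolute coords
G21
G90
G00 X41.4734 Y59.8477
M3 S662
G01 X4.1524 Y85.6007 F1491
G01 X29.9054 Y122.9217 F1491
G01 X67.2264 Y97.1687 F1491
G01 X41.4734 Y59.8477 F1491
M5
G00 X87.2714 Y72.0293
M3 S662
G01 X99.8807 Y72.0293 F1491
G01 X99.8807 Y58.8097 F1491
G01 X87.2714 Y58.8097 F1491
G01 X87.2714 Y72.0293 F1491
M5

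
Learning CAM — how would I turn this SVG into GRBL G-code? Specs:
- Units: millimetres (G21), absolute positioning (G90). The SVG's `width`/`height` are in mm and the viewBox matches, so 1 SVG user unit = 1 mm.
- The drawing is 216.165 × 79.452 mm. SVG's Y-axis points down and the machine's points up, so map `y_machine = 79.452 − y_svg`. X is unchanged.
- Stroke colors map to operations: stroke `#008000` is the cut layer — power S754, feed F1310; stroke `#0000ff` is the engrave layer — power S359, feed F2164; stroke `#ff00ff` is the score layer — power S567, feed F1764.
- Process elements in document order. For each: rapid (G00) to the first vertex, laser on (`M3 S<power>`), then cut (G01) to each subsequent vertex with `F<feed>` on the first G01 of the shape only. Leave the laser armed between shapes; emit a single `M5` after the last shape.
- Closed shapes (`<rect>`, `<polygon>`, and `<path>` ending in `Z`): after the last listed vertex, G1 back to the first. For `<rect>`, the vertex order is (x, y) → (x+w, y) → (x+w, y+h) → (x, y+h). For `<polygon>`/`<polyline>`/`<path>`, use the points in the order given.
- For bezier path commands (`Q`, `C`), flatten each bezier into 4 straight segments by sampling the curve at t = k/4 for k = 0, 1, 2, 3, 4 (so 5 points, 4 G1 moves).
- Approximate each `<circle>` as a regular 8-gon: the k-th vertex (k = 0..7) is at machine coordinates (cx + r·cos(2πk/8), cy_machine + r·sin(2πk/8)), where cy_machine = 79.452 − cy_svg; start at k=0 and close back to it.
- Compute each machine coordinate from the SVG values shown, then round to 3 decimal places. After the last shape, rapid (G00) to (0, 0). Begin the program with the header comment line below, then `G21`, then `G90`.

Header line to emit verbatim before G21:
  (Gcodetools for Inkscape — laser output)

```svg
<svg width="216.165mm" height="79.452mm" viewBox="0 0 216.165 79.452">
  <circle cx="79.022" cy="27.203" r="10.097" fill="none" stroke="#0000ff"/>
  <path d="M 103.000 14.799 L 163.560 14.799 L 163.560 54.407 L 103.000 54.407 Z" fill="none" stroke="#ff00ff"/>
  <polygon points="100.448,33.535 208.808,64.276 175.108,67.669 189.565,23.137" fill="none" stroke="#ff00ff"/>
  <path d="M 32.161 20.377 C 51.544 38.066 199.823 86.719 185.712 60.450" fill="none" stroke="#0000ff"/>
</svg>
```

(Gcodetools for Inkscape — laser output)
G21
G90
G00 X89.119 Y52.249
M3 S359
G01 X86.162 Y59.389 F2164
G01 X79.022 Y62.346
G01 X71.882 Y59.389
G01 X68.925 Y52.249
G01 X71.882 Y45.109
G01 X79.022 Y42.152
G01 X86.162 Y45.109
G01 X89.119 Y52.249
G00 X103.000 Y64.653
M3 S567
G01 X163.560 Y64.653 F1764
G01 X163.560 Y25.045
G01 X103.000 Y25.045
G01 X103.000 Y64.653
G00 X100.448 Y45.917
M3 S567
G01 X208.808 Y15.176 F1764
G01 X175.108 Y11.783
G01 X189.565 Y56.315
G01 X100.448 Y45.917
G00 X32.161 Y59.075
M3 S359
G01 X66.315 Y41.657 F2164
G01 X121.497 Y22.554
G01 X170.398 Y11.694
G01 X185.712 Y19.002
M5
G00 X0.000 Y0.000

1 u = 1 mm; y_m = 79.452 − y.

[1] `<circle>` circle, #0000ff→engrave S359 F2164: (89.119,52.249) → (86.162,59.389) → (79.022,62.346) → (71.882,59.389) → (68.925,52.249) → (71.882,45.109) → (79.022,42.152) → (86.162,45.109) → (89.119,52.249) (closed)

[2] `<path>` rectangle, #ff00ff→score S567 F1764: (103.000,64.653) → (163.560,64.653) → (163.560,25.045) → (103.000,25.045) → (103.000,64.653) (closed)

[3] `<polygon>` closed polygon, #ff00ff→score S567 F1764: (100.448,45.917) → (208.808,15.176) → (175.108,11.783) → (189.565,56.315) → (100.448,45.917) (closed)

[4] `<path>` cubic bezier, #0000ff→engrave S359 F2164: (32.161,59.075) → (66.315,41.657) → (121.497,22.554) → (170.398,11.694) → (185.712,19.002)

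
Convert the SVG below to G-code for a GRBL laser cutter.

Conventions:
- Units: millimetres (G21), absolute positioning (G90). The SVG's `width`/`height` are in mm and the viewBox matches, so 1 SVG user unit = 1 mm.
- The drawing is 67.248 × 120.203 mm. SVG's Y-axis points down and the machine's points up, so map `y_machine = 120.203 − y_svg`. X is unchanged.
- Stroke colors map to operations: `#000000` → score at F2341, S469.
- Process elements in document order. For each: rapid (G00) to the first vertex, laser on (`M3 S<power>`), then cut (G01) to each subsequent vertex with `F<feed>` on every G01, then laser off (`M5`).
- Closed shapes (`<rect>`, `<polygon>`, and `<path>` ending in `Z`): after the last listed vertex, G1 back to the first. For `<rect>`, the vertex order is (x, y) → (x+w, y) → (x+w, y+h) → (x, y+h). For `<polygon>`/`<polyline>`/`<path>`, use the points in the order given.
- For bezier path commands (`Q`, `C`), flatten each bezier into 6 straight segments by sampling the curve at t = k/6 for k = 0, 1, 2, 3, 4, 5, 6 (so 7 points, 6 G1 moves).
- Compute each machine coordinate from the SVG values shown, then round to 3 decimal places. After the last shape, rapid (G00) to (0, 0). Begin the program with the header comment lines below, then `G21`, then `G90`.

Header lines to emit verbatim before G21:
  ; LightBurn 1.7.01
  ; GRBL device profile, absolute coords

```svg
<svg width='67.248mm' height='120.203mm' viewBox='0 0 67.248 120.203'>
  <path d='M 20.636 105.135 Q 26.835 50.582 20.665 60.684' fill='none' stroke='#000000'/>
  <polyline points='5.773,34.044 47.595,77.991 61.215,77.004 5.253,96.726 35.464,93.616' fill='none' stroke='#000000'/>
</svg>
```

; LightBurn 1.7.01
; GRBL device profile, absolute coords
G21
G90
G00 X20.636 Y15.068
M3 S469
G01 X22.359 Y31.456 F2341
G01 X23.394 Y44.253 F2341
G01 X23.743 Y53.457 F2341
G01 X23.404 Y59.070 F2341
G01 X22.378 Y61.090 F2341
G01 X20.665 Y59.519 F2341
M5
G00 X5.773 Y86.159
M3 S469
G01 X47.595 Y42.212 F2341
G01 X61.215 Y43.199 F2341
G01 X5.253 Y23.477 F2341
G01 X35.464 Y26.587 F2341
M5
G00 X0.000 Y0.000

Since the viewBox matches the mm dimensions, user units are millimetres directly. The only transform is the Y-flip y_m = 120.203 − y_svg.

Shape 1 is a quadratic bezier drawn with `<path>`. Its stroke #000000 means score at S469, F2341. After flipping Y the toolpath is (20.636,15.068) → (22.359,31.456) → (23.394,44.253) → (23.743,53.457) → (23.404,59.070) → (22.378,61.090) → (20.665,59.519).

Shape 2 is a open polyline drawn with `<polyline>`. Its stroke #000000 means score at S469, F2341. After flipping Y the toolpath is (5.773,86.159) → (47.595,42.212) → (61.215,43.199) → (5.253,23.477) → (35.464,26.587).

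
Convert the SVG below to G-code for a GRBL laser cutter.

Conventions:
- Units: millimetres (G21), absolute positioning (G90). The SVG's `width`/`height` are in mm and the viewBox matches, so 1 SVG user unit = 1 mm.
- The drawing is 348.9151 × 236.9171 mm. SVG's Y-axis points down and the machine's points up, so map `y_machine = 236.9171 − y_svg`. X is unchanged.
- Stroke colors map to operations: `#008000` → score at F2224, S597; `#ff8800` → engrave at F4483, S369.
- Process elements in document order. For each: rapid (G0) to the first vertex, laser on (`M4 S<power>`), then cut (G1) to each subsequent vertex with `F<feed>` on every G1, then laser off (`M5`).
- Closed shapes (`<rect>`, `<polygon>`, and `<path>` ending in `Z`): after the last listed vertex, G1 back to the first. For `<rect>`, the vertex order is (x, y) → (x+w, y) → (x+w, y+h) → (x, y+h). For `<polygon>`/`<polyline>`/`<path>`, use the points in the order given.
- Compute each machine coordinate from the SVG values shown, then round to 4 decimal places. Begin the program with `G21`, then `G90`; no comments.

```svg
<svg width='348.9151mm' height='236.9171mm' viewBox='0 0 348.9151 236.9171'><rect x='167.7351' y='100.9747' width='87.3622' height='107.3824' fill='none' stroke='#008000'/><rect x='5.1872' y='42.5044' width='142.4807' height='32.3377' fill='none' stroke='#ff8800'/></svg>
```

Since the viewBox matches the mm dimensions, user units are millimetres directly. The only transform is the Y-flip y_m = 236.9171 − y_svg.

Shape 1 is a rectangle drawn with `<rect>`. Its stroke #008000 means score at S597, F2224. After flipping Y the toolpath is (167.7351,135.9424) → (255.0973,135.9424) → (255.0973,28.5600) → (167.7351,28.5600) → (167.7351,135.9424), returning to the start.

Shape 2 is a rectangle drawn with `<rect>`. Its stroke #ff8800 means engrave at S369, F4483. After flipping Y the toolpath is (5.1872,194.4127) → (147.6679,194.4127) → (147.6679,162.0750) → (5.1872,162.0750) → (5.1872,194.4127), returning to the start.

G21
G90
G0 X167.7351 Y135.9424
M4 S597
G1 X255.0973 Y135.9424 F2224
G1 X255.0973 Y28.5600 F2224
G1 X167.7351 Y28.5600 F2224
G1 X167.7351 Y135.9424 F2224
M5
G0 X5.1872 Y194.4127
M4 S369
G1 X147.6679 Y194.4127 F4483
G1 X147.6679 Y162.0750 F4483
G1 X5.1872 Y162.0750 F4483
G1 X5.1872 Y194.4127 F4483
M5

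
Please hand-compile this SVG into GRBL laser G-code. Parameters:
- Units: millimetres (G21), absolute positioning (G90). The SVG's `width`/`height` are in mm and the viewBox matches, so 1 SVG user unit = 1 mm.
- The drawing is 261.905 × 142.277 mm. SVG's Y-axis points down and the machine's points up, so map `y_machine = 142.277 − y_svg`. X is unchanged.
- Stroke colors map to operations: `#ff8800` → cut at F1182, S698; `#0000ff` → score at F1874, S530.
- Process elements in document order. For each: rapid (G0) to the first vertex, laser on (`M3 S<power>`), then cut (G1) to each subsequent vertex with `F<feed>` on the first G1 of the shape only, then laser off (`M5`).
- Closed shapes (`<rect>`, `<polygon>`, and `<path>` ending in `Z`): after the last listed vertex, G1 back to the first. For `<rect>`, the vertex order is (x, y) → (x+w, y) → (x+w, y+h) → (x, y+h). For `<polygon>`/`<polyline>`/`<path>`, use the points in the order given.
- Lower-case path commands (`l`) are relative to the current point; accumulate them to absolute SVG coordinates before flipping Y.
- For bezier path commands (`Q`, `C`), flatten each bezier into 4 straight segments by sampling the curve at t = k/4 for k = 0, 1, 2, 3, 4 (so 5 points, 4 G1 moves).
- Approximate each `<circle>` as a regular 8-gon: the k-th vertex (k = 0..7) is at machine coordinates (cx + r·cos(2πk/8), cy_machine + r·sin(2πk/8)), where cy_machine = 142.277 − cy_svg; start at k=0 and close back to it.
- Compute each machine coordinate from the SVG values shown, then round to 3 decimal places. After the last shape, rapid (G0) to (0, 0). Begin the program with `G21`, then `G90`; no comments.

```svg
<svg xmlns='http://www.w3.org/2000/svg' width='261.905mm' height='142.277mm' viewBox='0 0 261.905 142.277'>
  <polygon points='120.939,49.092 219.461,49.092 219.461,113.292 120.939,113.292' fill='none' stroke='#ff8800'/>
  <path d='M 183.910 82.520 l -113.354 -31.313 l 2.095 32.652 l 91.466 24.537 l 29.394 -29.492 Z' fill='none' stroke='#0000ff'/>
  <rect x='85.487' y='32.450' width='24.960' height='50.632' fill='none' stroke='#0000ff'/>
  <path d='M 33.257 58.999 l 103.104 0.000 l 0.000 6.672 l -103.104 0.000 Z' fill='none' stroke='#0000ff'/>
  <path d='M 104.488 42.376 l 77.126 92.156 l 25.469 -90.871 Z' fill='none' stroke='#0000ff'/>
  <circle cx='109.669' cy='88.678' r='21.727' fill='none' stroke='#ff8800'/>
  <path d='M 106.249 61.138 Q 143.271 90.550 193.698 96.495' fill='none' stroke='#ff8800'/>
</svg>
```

viewBox `0 0 261.905 142.277` with mm width/height → 1 unit = 1 mm. Flip: y_m = 142.277 − y_svg.

**Shape 1** — `<polygon>` rectangle, stroke `#ff8800` → cut (S698, F1182). Machine vertices: (120.939,93.185) → (219.461,93.185) → (219.461,28.985) → (120.939,28.985) → (120.939,93.185). Closed: final G1 returns to the first vertex.

**Shape 2** — `<path>` closed polygon, stroke `#0000ff` → score (S530, F1874). Machine vertices: (183.910,59.757) → (70.556,91.070) → (72.651,58.418) → (164.117,33.881) → (193.511,63.373) → (183.910,59.757). Closed: final G1 returns to the first vertex.

**Shape 3** — `<rect>` rectangle, stroke `#0000ff` → score (S530, F1874). Machine vertices: (85.487,109.827) → (110.447,109.827) → (110.447,59.195) → (85.487,59.195) → (85.487,109.827). Closed: final G1 returns to the first vertex.

**Shape 4** — `<path>` rectangle, stroke `#0000ff` → score (S530, F1874). Machine vertices: (33.257,83.278) → (136.361,83.278) → (136.361,76.606) → (33.257,76.606) → (33.257,83.278). Closed: final G1 returns to the first vertex.

**Shape 5** — `<path>` closed polygon, stroke `#0000ff` → score (S530, F1874). Machine vertices: (104.488,99.901) → (181.614,7.745) → (207.083,98.616) → (104.488,99.901). Closed: final G1 returns to the first vertex.

**Shape 6** — `<circle>` circle, stroke `#ff8800` → cut (S698, F1182). Machine vertices: (131.396,53.599) → (125.032,68.962) → (109.669,75.326) → (94.306,68.962) → (87.942,53.599) → (94.306,38.236) → (109.669,31.872) → (125.032,38.236) → (131.396,53.599). Closed: final G1 returns to the first vertex.

**Shape 7** — `<path>` quadratic bezier, stroke `#ff8800` → cut (S698, F1182). Control points (SVG): P0=(106.249,61.138), P1=(143.271,90.550), P2=(193.698,96.495); sampled at t=k/4. Machine vertices: (106.249,81.139) → (125.598,67.900) → (146.622,57.594) → (169.322,50.221) → (193.698,45.782). Open path.

G21
G90
G0 X120.939 Y93.185
M3 S698
G1 X219.461 Y93.185 F1182
G1 X219.461 Y28.985
G1 X120.939 Y28.985
G1 X120.939 Y93.185
M5
G0 X183.910 Y59.757
M3 S530
G1 X70.556 Y91.070 F1874
G1 X72.651 Y58.418
G1 X164.117 Y33.881
G1 X193.511 Y63.373
G1 X183.910 Y59.757
M5
G0 X85.487 Y109.827
M3 S530
G1 X110.447 Y109.827 F1874
G1 X110.447 Y59.195
G1 X85.487 Y59.195
G1 X85.487 Y109.827
M5
G0 X33.257 Y83.278
M3 S530
G1 X136.361 Y83.278 F1874
G1 X136.361 Y76.606
G1 X33.257 Y76.606
G1 X33.257 Y83.278
M5
G0 X104.488 Y99.901
M3 S530
G1 X181.614 Y7.745 F1874
G1 X207.083 Y98.616
G1 X104.488 Y99.901
M5
G0 X131.396 Y53.599
M3 S698
G1 X125.032 Y68.962 F1182
G1 X109.669 Y75.326
G1 X94.306 Y68.962
G1 X87.942 Y53.599
G1 X94.306 Y38.236
G1 X109.669 Y31.872
G1 X125.032 Y38.236
G1 X131.396 Y53.599
M5
G0 X106.249 Y81.139
M3 S698
G1 X125.598 Y67.900 F1182
G1 X146.622 Y57.594
G1 X169.322 Y50.221
G1 X193.698 Y45.782
M5
G0 X0.000 Y0.000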